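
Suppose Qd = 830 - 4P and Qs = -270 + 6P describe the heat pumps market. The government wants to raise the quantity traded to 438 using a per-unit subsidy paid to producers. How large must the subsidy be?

At Q = 438, invert demand for the buyer price: Pb = (830 − 438)/4 = 98; invert supply for the seller price: Ps = (438 − (-270))/6 = 118.
The subsidy must fill the gap: s = Ps − Pb = 118 − 98 = 20.

Required subsidy s = 20 per unit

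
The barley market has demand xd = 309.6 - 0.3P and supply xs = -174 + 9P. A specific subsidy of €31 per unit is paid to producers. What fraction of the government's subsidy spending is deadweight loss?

Pre-subsidy: 309.6 - 0.3P = -174 + 9P gives P* = 52, x* = 294.
With the subsidy, sellers receive Ps = Pb + 31 for each unit, where Pb is the price buyers pay.
Supply in terms of Pb becomes xs = -174 + 9(Pb + 31) = 105 + 9Pb. Setting this equal to demand: 309.6 - 0.3Pb = 105 + 9Pb, so Pb = 22.
Sellers receive Ps = 22 + 31 = 53; x' = 309.6 − 0.3·22 = 303.
ΔCS = ½(294 + 303)(52 − 22) = 8955; ΔPS = ½(294 + 303)(53 − 52) = 298.5.
Government spending = 31 × 303 = 9393.
DWL = ½ × 31 × (303 − 294) = 139.5; fraction = 139.5 / 9393 = 3/202.

DWL / government spending = 3/202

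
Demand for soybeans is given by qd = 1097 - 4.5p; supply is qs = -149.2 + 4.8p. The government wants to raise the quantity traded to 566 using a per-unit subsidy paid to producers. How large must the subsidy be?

At q = 566, invert demand for the buyer price: pb = (1097 − 566)/4.5 = 118; invert supply for the seller price: ps = (566 − (-149.2))/4.8 = 149.
The subsidy must fill the gap: s = ps − pb = 149 − 118 = 31.

Required subsidy s = 31 per unit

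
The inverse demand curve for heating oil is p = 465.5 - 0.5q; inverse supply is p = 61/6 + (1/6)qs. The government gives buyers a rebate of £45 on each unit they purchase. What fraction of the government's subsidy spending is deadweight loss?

DWL / government spending = 135/3002

Pre-subsidy: 465.5 - 0.5q = 61/6 + (1/6)q gives q* = 683 and p* = 124.
With the rebate, buyers effectively pay pb = ps − 45, where ps is the price sellers receive.
On the curves, pb = 465.5 - 0.5q and ps = 61/6 + (1/6)q; the wedge ps − pb = 45 gives 61/6 + (1/6)q − (465.5 - 0.5q) = 45, so q' = 750.5.
Then pb = 465.5 − 0.5·750.5 = 90.25 and ps = 61/6 + (1/6)·750.5 = 135.25.
ΔCS = ½(683 + 750.5)(124 − 90.25) = 24190.3125; ΔPS = ½(683 + 750.5)(135.25 − 124) = 8063.4375.
Government spending = 45 × 750.5 = 33772.5.
DWL = ½ × 45 × (750.5 − 683) = 1518.75; fraction = 1518.75 / 33772.5 = 135/3002.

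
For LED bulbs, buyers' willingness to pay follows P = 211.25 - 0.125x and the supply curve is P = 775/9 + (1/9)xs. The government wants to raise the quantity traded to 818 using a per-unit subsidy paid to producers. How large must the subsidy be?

At x = 818, from the demand curve buyers pay Pb = 211.25 − 0.125·818 = 109; from the supply curve sellers need Ps = 775/9 + (1/9)·818 = 177.
The subsidy must fill the gap: s = Ps − Pb = 177 − 109 = 68.

Required subsidy s = 68 per unit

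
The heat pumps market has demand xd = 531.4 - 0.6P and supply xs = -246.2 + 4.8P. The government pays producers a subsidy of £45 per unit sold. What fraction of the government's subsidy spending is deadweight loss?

Pre-subsidy: 531.4 - 0.6P = -246.2 + 4.8P gives P* = 144, x* = 445.
With the subsidy, sellers receive Ps = Pb + 45 for each unit, where Pb is the price buyers pay.
Supply in terms of Pb becomes xs = -246.2 + 4.8(Pb + 45) = -30.2 + 4.8Pb. Setting this equal to demand: 531.4 - 0.6Pb = -30.2 + 4.8Pb, so Pb = 104.
Sellers receive Ps = 104 + 45 = 149; x' = 531.4 − 0.6·104 = 469.
ΔCS = ½(445 + 469)(144 − 104) = 18280; ΔPS = ½(445 + 469)(149 − 144) = 2285.
Government spending = 45 × 469 = 21105.
DWL = ½ × 45 × (469 − 445) = 540; fraction = 540 / 21105 = 12/469.

DWL / government spending = 12/469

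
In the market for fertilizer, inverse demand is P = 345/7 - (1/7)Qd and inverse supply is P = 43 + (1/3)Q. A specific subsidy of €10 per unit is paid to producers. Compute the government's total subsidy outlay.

Pre-subsidy: 345/7 - (1/7)Q = 43 + (1/3)Q gives Q* = 13.2 and P* = 47.4.
With the subsidy, sellers receive Ps = Pb + 10 for each unit, where Pb is the price buyers pay.
On the curves, Pb = 345/7 - (1/7)Q and Ps = 43 + (1/3)Q; the wedge Ps − Pb = 10 gives 43 + (1/3)Q − (345/7 - (1/7)Q) = 10, so Q' = 34.2.
Then Pb = 345/7 − (1/7)·34.2 = 44.4 and Ps = 43 + (1/3)·34.2 = 54.4.
Government outlay = subsidy × quantity = 10 × 34.2 = 342.

Government cost = €342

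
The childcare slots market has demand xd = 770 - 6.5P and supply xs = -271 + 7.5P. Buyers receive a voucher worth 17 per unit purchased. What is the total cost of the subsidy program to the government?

Pre-subsidy: 770 - 6.5P = -271 + 7.5P gives P* = 1041/14, x* = 8027/28.
With the rebate, buyers effectively pay Pb = Ps − 17, where Ps is the price sellers receive.
Demand in terms of Ps becomes xd = 770 − 6.5(Ps − 17) = 880.5 - 6.5Ps. Setting this equal to supply: 880.5 - 6.5Ps = -271 + 7.5Ps, so Ps = 82.25.
Buyers pay Pb = 82.25 − 17 = 65.25; x' = -271 + 7.5·82.25 = 345.875.
Government outlay = subsidy × quantity = 17 × 345.875 = 5879.875.

Government cost = 5879.875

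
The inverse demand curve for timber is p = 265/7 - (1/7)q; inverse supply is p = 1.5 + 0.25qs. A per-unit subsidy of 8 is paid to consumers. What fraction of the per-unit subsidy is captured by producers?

Pre-subsidy: 265/7 - (1/7)q = 1.5 + 0.25q gives q* = 1018/11 and p* = 271/11.
With the rebate, buyers effectively pay pb = ps − 8, where ps is the price sellers receive.
On the curves, pb = 265/7 - (1/7)q and ps = 1.5 + 0.25q; the wedge ps − pb = 8 gives 1.5 + 0.25q − (265/7 - (1/7)q) = 8, so q' = 1242/11.
Then pb = 265/7 − (1/7)·(1242/11) = 239/11 and ps = 1.5 + 0.25·(1242/11) = 327/11.
Buyers' price falls by p* − pb = 271/11 − 239/11 = 32/11; sellers' price rises by ps − p* = 327/11 − 271/11 = 56/11.
So producers capture (56/11)/8 = 7/11 of each unit of subsidy.

Producer share = 7/11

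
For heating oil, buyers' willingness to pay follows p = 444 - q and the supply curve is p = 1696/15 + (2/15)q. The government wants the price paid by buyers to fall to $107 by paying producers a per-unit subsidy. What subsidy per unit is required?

At a buyer price of 107, quantity demanded is 444 − 1·107 = 337.
Sellers supply 337 only when they receive ps = 1696/15 + (2/15)·337 = 158.
s = ps − pb = 158 − 107 = 51.

Required subsidy s = $51 per unit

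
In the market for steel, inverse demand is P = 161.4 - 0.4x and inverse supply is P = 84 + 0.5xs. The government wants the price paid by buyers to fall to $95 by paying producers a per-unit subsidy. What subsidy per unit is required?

Required subsidy s = $72 per unit

At a buyer price of 95, quantity demanded is 403.5 − 2.5·95 = 166.
Sellers supply 166 only when they receive Ps = 84 + 0.5·166 = 167.
s = Ps − Pb = 167 − 95 = 72.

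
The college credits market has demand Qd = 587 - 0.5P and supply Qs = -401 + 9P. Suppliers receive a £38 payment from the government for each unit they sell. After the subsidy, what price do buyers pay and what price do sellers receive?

Pre-subsidy: 587 - 0.5P = -401 + 9P gives P* = 104, Q* = 535.
With the subsidy, sellers receive Ps = Pb + 38 for each unit, where Pb is the price buyers pay.
Supply in terms of Pb becomes Qs = -401 + 9(Pb + 38) = -59 + 9Pb. Setting this equal to demand: 587 - 0.5Pb = -59 + 9Pb, so Pb = 68.
Sellers receive Ps = 68 + 38 = 106; Q' = 587 − 0.5·68 = 553.

Buyers pay £68; sellers receive £106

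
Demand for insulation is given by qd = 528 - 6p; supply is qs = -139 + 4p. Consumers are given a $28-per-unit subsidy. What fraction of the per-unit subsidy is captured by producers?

Pre-subsidy: 528 - 6p = -139 + 4p gives p* = 66.7, q* = 127.8.
With the rebate, buyers effectively pay pb = ps − 28, where ps is the price sellers receive.
Demand in terms of ps becomes qd = 528 − 6(ps − 28) = 696 - 6ps. Setting this equal to supply: 696 - 6ps = -139 + 4ps, so ps = 83.5.
Buyers pay pb = 83.5 − 28 = 55.5; q' = -139 + 4·83.5 = 195.
Buyers' price falls by p* − pb = 66.7 − 55.5 = 11.2; sellers' price rises by ps − p* = 83.5 − 66.7 = 16.8.
So producers capture 16.8/28 = 0.6 of each unit of subsidy.

Producer share = 0.6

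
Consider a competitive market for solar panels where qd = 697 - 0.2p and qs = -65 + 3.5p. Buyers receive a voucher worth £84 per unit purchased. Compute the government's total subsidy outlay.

Pre-subsidy: 697 - 0.2p = -65 + 3.5p gives p* = 7620/37, q* = 24265/37.
With the rebate, buyers effectively pay pb = ps − 84, where ps is the price sellers receive.
Demand in terms of ps becomes qd = 697 − 0.2(ps − 84) = 713.8 - 0.2ps. Setting this equal to supply: 713.8 - 0.2ps = -65 + 3.5ps, so ps = 7788/37.
Buyers pay pb = 7788/37 − 84 = 4680/37; q' = -65 + 3.5·(7788/37) = 24853/37.
Government outlay = subsidy × quantity = 84 × 24853/37 = 2087652/37.

Government cost = 2087652/37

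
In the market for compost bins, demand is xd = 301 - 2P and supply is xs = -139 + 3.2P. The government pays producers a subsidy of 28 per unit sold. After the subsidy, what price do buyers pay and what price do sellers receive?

Buyers pay 876/13; sellers receive 1240/13

Pre-subsidy: 301 - 2P = -139 + 3.2P gives P* = 1100/13, x* = 1713/13.
With the subsidy, sellers receive Ps = Pb + 28 for each unit, where Pb is the price buyers pay.
Supply in terms of Pb becomes xs = -139 + 3.2(Pb + 28) = -49.4 + 3.2Pb. Setting this equal to demand: 301 - 2Pb = -49.4 + 3.2Pb, so Pb = 876/13.
Sellers receive Ps = 876/13 + 28 = 1240/13; x' = 301 − 2·(876/13) = 2161/13.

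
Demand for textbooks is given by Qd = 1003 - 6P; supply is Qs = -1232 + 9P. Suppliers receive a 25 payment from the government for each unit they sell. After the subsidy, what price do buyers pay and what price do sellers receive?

Pre-subsidy: 1003 - 6P = -1232 + 9P gives P* = 149, Q* = 109.
With the subsidy, sellers receive Ps = Pb + 25 for each unit, where Pb is the price buyers pay.
Supply in terms of Pb becomes Qs = -1232 + 9(Pb + 25) = -1007 + 9Pb. Setting this equal to demand: 1003 - 6Pb = -1007 + 9Pb, so Pb = 134.
Sellers receive Ps = 134 + 25 = 159; Q' = 1003 − 6·134 = 199.

Buyers pay 134; sellers receive 159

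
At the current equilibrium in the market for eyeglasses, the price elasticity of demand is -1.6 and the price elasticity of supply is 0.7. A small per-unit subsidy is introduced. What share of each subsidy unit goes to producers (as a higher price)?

For a small subsidy around the equilibrium, the benefit split depends on the relative slopes, which at a point are proportional to the elasticities.
Buyer share = εs/(εs + |εd|) = 0.7/(0.7 + 1.6) = 7/23; seller share = |εd|/(εs + |εd|) = 16/23.
So producers capture 16/23 of the subsidy.

Producer share = 16/23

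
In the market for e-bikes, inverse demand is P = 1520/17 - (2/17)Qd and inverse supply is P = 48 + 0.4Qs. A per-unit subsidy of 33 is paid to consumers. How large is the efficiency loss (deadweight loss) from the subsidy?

Deadweight loss = 1051.875

Pre-subsidy: 1520/17 - (2/17)Q = 48 + 0.4Q gives Q* = 80 and P* = 80.
With the rebate, buyers effectively pay Pb = Ps − 33, where Ps is the price sellers receive.
On the curves, Pb = 1520/17 - (2/17)Q and Ps = 48 + 0.4Q; the wedge Ps − Pb = 33 gives 48 + 0.4Q − (1520/17 - (2/17)Q) = 33, so Q' = 143.75.
Then Pb = 1520/17 − (2/17)·143.75 = 72.5 and Ps = 48 + 0.4·143.75 = 105.5.
The subsidy expands output by 143.75 − 80 = 63.75 past the efficient level; on those units the gap between marginal cost and willingness to pay runs from 0 up to 33.
DWL = ½ × 33 × 63.75 = 1051.875.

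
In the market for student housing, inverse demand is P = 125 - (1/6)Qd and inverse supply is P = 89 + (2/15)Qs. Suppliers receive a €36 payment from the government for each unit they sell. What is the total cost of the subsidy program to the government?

Government cost = €8640

Pre-subsidy: 125 - (1/6)Q = 89 + (2/15)Q gives Q* = 120 and P* = 105.
With the subsidy, sellers receive Ps = Pb + 36 for each unit, where Pb is the price buyers pay.
On the curves, Pb = 125 - (1/6)Q and Ps = 89 + (2/15)Q; the wedge Ps − Pb = 36 gives 89 + (2/15)Q − (125 - (1/6)Q) = 36, so Q' = 240.
Then Pb = 125 − (1/6)·240 = 85 and Ps = 89 + (2/15)·240 = 121.
Government outlay = subsidy × quantity = 36 × 240 = 8640.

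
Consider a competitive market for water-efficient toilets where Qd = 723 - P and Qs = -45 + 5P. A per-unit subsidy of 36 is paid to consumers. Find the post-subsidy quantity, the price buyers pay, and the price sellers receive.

Q' = 625; buyers pay 98; sellers receive 134

Pre-subsidy: 723 - P = -45 + 5P gives P* = 128, Q* = 595.
With the rebate, buyers effectively pay Pb = Ps − 36, where Ps is the price sellers receive.
Demand in terms of Ps becomes Qd = 723 − 1(Ps − 36) = 759 - Ps. Setting this equal to supply: 759 - Ps = -45 + 5Ps, so Ps = 134.
Buyers pay Pb = 134 − 36 = 98; Q' = -45 + 5·134 = 625.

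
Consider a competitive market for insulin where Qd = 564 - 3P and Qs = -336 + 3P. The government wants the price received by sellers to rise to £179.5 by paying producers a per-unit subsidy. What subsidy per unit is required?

Required subsidy s = £59 per unit

At a seller price of 179.5, quantity supplied is -336 + 3·179.5 = 202.5.
Buyers absorb 202.5 only when they pay Pb with 564 − 3·Pb = 202.5, i.e. Pb = 120.5.
s = Ps − Pb = 179.5 − 120.5 = 59.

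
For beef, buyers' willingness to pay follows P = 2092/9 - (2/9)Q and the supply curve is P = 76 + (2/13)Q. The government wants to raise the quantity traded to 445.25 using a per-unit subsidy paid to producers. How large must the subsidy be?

At Q = 445.25, from the demand curve buyers pay Pb = 2092/9 − (2/9)·445.25 = 133.5; from the supply curve sellers need Ps = 76 + (2/13)·445.25 = 144.5.
The subsidy must fill the gap: s = Ps − Pb = 144.5 − 133.5 = 11.

Required subsidy s = 11 per unit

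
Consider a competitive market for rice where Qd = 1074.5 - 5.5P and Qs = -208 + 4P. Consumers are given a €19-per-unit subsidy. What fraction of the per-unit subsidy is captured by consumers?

Pre-subsidy: 1074.5 - 5.5P = -208 + 4P gives P* = 135, Q* = 332.
With the rebate, buyers effectively pay Pb = Ps − 19, where Ps is the price sellers receive.
Demand in terms of Ps becomes Qd = 1074.5 − 5.5(Ps − 19) = 1179 - 5.5Ps. Setting this equal to supply: 1179 - 5.5Ps = -208 + 4Ps, so Ps = 146.
Buyers pay Pb = 146 − 19 = 127; Q' = -208 + 4·146 = 376.
Buyers' price falls by P* − Pb = 135 − 127 = 8; sellers' price rises by Ps − P* = 146 − 135 = 11.
So consumers capture 8/19 = 8/19 of each unit of subsidy.

Consumer share = 8/19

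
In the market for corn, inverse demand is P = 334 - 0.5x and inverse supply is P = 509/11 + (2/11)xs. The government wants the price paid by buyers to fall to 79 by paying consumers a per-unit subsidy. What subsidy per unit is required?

At a buyer price of 79, quantity demanded is 668 − 2·79 = 510.
Sellers supply 510 only when they receive Ps = 509/11 + (2/11)·510 = 139.
s = Ps − Pb = 139 − 79 = 60.

Required subsidy s = 60 per unit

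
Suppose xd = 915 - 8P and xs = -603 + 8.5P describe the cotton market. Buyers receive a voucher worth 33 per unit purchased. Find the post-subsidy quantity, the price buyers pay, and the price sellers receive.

x' = 315; buyers pay 75; sellers receive 108

Pre-subsidy: 915 - 8P = -603 + 8.5P gives P* = 92, x* = 179.
With the rebate, buyers effectively pay Pb = Ps − 33, where Ps is the price sellers receive.
Demand in terms of Ps becomes xd = 915 − 8(Ps − 33) = 1179 - 8Ps. Setting this equal to supply: 1179 - 8Ps = -603 + 8.5Ps, so Ps = 108.
Buyers pay Pb = 108 − 33 = 75; x' = -603 + 8.5·108 = 315.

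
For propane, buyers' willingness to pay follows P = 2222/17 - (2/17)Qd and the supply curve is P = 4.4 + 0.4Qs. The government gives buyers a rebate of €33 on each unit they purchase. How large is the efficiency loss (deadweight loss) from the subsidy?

Deadweight loss = €1051.875

Pre-subsidy: 2222/17 - (2/17)Q = 4.4 + 0.4Q gives Q* = 244 and P* = 102.
With the rebate, buyers effectively pay Pb = Ps − 33, where Ps is the price sellers receive.
On the curves, Pb = 2222/17 - (2/17)Q and Ps = 4.4 + 0.4Q; the wedge Ps − Pb = 33 gives 4.4 + 0.4Q − (2222/17 - (2/17)Q) = 33, so Q' = 307.75.
Then Pb = 2222/17 − (2/17)·307.75 = 94.5 and Ps = 4.4 + 0.4·307.75 = 127.5.
The subsidy expands output by 307.75 − 244 = 63.75 past the efficient level; on those units the gap between marginal cost and willingness to pay runs from 0 up to 33.
DWL = ½ × 33 × 63.75 = 1051.875.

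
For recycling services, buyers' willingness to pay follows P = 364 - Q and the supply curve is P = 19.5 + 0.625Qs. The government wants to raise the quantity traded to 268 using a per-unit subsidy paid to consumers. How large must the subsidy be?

At Q = 268, from the demand curve buyers pay Pb = 364 − 1·268 = 96; from the supply curve sellers need Ps = 19.5 + 0.625·268 = 187.
The subsidy must fill the gap: s = Ps − Pb = 187 − 96 = 91.

Required subsidy s = 91 per unit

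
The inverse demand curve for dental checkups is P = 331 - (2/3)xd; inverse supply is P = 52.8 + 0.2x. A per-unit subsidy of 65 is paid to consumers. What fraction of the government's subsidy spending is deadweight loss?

Pre-subsidy: 331 - (2/3)x = 52.8 + 0.2x gives x* = 321 and P* = 117.
With the rebate, buyers effectively pay Pb = Ps − 65, where Ps is the price sellers receive.
On the curves, Pb = 331 - (2/3)x and Ps = 52.8 + 0.2x; the wedge Ps − Pb = 65 gives 52.8 + 0.2x − (331 - (2/3)x) = 65, so x' = 396.
Then Pb = 331 − (2/3)·396 = 67 and Ps = 52.8 + 0.2·396 = 132.
ΔCS = ½(321 + 396)(117 − 67) = 17925; ΔPS = ½(321 + 396)(132 − 117) = 5377.5.
Government spending = 65 × 396 = 25740.
DWL = ½ × 65 × (396 − 321) = 2437.5; fraction = 2437.5 / 25740 = 25/264.

DWL / government spending = 25/264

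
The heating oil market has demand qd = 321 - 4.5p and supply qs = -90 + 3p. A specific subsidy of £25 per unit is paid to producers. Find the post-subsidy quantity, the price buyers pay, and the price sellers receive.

q' = 119.4; buyers pay £44.8; sellers receive £69.8

Pre-subsidy: 321 - 4.5p = -90 + 3p gives p* = 54.8, q* = 74.4.
With the subsidy, sellers receive ps = pb + 25 for each unit, where pb is the price buyers pay.
Supply in terms of pb becomes qs = -90 + 3(pb + 25) = -15 + 3pb. Setting this equal to demand: 321 - 4.5pb = -15 + 3pb, so pb = 44.8.
Sellers receive ps = 44.8 + 25 = 69.8; q' = 321 − 4.5·44.8 = 119.4.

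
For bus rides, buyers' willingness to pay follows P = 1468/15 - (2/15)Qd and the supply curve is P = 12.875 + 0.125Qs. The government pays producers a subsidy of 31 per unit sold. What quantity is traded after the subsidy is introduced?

Q' = 449

Pre-subsidy: 1468/15 - (2/15)Q = 12.875 + 0.125Q gives Q* = 329 and P* = 54.
With the subsidy, sellers receive Ps = Pb + 31 for each unit, where Pb is the price buyers pay.
On the curves, Pb = 1468/15 - (2/15)Q and Ps = 12.875 + 0.125Q; the wedge Ps − Pb = 31 gives 12.875 + 0.125Q − (1468/15 - (2/15)Q) = 31, so Q' = 449.
Then Pb = 1468/15 − (2/15)·449 = 38 and Ps = 12.875 + 0.125·449 = 69.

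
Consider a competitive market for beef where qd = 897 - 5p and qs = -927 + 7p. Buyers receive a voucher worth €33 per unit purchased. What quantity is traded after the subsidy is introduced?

q' = 233.25

Pre-subsidy: 897 - 5p = -927 + 7p gives p* = 152, q* = 137.
With the rebate, buyers effectively pay pb = ps − 33, where ps is the price sellers receive.
Demand in terms of ps becomes qd = 897 − 5(ps − 33) = 1062 - 5ps. Setting this equal to supply: 1062 - 5ps = -927 + 7ps, so ps = 165.75.
Buyers pay pb = 165.75 − 33 = 132.75; q' = -927 + 7·165.75 = 233.25.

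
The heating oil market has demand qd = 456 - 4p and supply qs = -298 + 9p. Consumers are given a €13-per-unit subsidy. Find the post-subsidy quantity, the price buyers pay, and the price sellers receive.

q' = 260; buyers pay €49; sellers receive €62

Pre-subsidy: 456 - 4p = -298 + 9p gives p* = 58, q* = 224.
With the rebate, buyers effectively pay pb = ps − 13, where ps is the price sellers receive.
Demand in terms of ps becomes qd = 456 − 4(ps − 13) = 508 - 4ps. Setting this equal to supply: 508 - 4ps = -298 + 9ps, so ps = 62.
Buyers pay pb = 62 − 13 = 49; q' = -298 + 9·62 = 260.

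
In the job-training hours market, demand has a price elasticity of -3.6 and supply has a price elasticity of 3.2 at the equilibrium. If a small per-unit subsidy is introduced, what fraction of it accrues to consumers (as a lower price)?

For a small subsidy around the equilibrium, the benefit split depends on the relative slopes, which at a point are proportional to the elasticities.
Buyer share = εs/(εs + |εd|) = 3.2/(3.2 + 3.6) = 8/17; seller share = |εd|/(εs + |εd|) = 9/17.

Consumer share = 8/17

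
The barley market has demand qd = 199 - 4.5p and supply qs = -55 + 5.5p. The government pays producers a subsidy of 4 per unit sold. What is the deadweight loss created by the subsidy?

Deadweight loss = 19.8

Pre-subsidy: 199 - 4.5p = -55 + 5.5p gives p* = 25.4, q* = 84.7.
With the subsidy, sellers receive ps = pb + 4 for each unit, where pb is the price buyers pay.
Supply in terms of pb becomes qs = -55 + 5.5(pb + 4) = -33 + 5.5pb. Setting this equal to demand: 199 - 4.5pb = -33 + 5.5pb, so pb = 23.2.
Sellers receive ps = 23.2 + 4 = 27.2; q' = 199 − 4.5·23.2 = 94.6.
The subsidy expands output by 94.6 − 84.7 = 9.9 past the efficient level; on those units the gap between marginal cost and willingness to pay runs from 0 up to 4.
DWL = ½ × 4 × 9.9 = 19.8.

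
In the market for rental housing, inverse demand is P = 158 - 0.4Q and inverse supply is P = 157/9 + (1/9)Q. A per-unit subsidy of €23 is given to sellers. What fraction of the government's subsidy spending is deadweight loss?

DWL / government spending = 0.0703125

Pre-subsidy: 158 - 0.4Q = 157/9 + (1/9)Q gives Q* = 275 and P* = 48.
With the subsidy, sellers receive Ps = Pb + 23 for each unit, where Pb is the price buyers pay.
On the curves, Pb = 158 - 0.4Q and Ps = 157/9 + (1/9)Q; the wedge Ps − Pb = 23 gives 157/9 + (1/9)Q − (158 - 0.4Q) = 23, so Q' = 320.
Then Pb = 158 − 0.4·320 = 30 and Ps = 157/9 + (1/9)·320 = 53.
ΔCS = ½(275 + 320)(48 − 30) = 5355; ΔPS = ½(275 + 320)(53 − 48) = 1487.5.
Government spending = 23 × 320 = 7360.
DWL = ½ × 23 × (320 − 275) = 517.5; fraction = 517.5 / 7360 = 0.0703125.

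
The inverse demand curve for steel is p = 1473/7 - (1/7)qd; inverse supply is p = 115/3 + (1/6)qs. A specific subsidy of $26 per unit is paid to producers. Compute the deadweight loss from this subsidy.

Deadweight loss = $1092

Pre-subsidy: 1473/7 - (1/7)q = 115/3 + (1/6)q gives q* = 556 and p* = 131.
With the subsidy, sellers receive ps = pb + 26 for each unit, where pb is the price buyers pay.
On the curves, pb = 1473/7 - (1/7)q and ps = 115/3 + (1/6)q; the wedge ps − pb = 26 gives 115/3 + (1/6)q − (1473/7 - (1/7)q) = 26, so q' = 640.
Then pb = 1473/7 − (1/7)·640 = 119 and ps = 115/3 + (1/6)·640 = 145.
The subsidy expands output by 640 − 556 = 84 past the efficient level; on those units the gap between marginal cost and willingness to pay runs from 0 up to 26.
DWL = ½ × 26 × 84 = 1092.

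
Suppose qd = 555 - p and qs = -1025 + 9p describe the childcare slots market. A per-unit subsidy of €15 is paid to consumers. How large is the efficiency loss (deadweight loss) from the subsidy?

Pre-subsidy: 555 - p = -1025 + 9p gives p* = 158, q* = 397.
With the rebate, buyers effectively pay pb = ps − 15, where ps is the price sellers receive.
Demand in terms of ps becomes qd = 555 − 1(ps − 15) = 570 - ps. Setting this equal to supply: 570 - ps = -1025 + 9ps, so ps = 159.5.
Buyers pay pb = 159.5 − 15 = 144.5; q' = -1025 + 9·159.5 = 410.5.
The subsidy expands output by 410.5 − 397 = 13.5 past the efficient level; on those units the gap between marginal cost and willingness to pay runs from 0 up to 15.
DWL = ½ × 15 × 13.5 = 101.25.

Deadweight loss = €101.25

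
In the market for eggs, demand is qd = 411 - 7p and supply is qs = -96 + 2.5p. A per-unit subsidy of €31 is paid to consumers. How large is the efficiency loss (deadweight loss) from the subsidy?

Pre-subsidy: 411 - 7p = -96 + 2.5p gives p* = 1014/19, q* = 711/19.
With the rebate, buyers effectively pay pb = ps − 31, where ps is the price sellers receive.
Demand in terms of ps becomes qd = 411 − 7(ps − 31) = 628 - 7ps. Setting this equal to supply: 628 - 7ps = -96 + 2.5ps, so ps = 1448/19.
Buyers pay pb = 1448/19 − 31 = 859/19; q' = -96 + 2.5·(1448/19) = 1796/19.
The subsidy expands output by 1796/19 − 711/19 = 1085/19 past the efficient level; on those units the gap between marginal cost and willingness to pay runs from 0 up to 31.
DWL = ½ × 31 × 1085/19 = 33635/38.

Deadweight loss = 33635/38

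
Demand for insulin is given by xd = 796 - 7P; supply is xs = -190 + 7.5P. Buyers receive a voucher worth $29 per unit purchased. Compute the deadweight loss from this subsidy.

Pre-subsidy: 796 - 7P = -190 + 7.5P gives P* = 68, x* = 320.
With the rebate, buyers effectively pay Pb = Ps − 29, where Ps is the price sellers receive.
Demand in terms of Ps becomes xd = 796 − 7(Ps − 29) = 999 - 7Ps. Setting this equal to supply: 999 - 7Ps = -190 + 7.5Ps, so Ps = 82.
Buyers pay Pb = 82 − 29 = 53; x' = -190 + 7.5·82 = 425.
The subsidy expands output by 425 − 320 = 105 past the efficient level; on those units the gap between marginal cost and willingness to pay runs from 0 up to 29.
DWL = ½ × 29 × 105 = 1522.5.

Deadweight loss = $1522.5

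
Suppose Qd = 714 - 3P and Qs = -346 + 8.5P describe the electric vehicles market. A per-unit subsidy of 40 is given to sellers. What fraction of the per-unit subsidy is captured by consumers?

Consumer share = 17/23

Pre-subsidy: 714 - 3P = -346 + 8.5P gives P* = 2120/23, Q* = 10062/23.
With the subsidy, sellers receive Ps = Pb + 40 for each unit, where Pb is the price buyers pay.
Supply in terms of Pb becomes Qs = -346 + 8.5(Pb + 40) = -6 + 8.5Pb. Setting this equal to demand: 714 - 3Pb = -6 + 8.5Pb, so Pb = 1440/23.
Sellers receive Ps = 1440/23 + 40 = 2360/23; Q' = 714 − 3·(1440/23) = 12102/23.
Buyers' price falls by P* − Pb = 2120/23 − 1440/23 = 680/23; sellers' price rises by Ps − P* = 2360/23 − 2120/23 = 240/23.
So consumers capture (680/23)/40 = 17/23 of each unit of subsidy.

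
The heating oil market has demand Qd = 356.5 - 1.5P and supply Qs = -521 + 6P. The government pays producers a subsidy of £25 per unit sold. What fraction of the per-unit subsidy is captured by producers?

Pre-subsidy: 356.5 - 1.5P = -521 + 6P gives P* = 117, Q* = 181.
With the subsidy, sellers receive Ps = Pb + 25 for each unit, where Pb is the price buyers pay.
Supply in terms of Pb becomes Qs = -521 + 6(Pb + 25) = -371 + 6Pb. Setting this equal to demand: 356.5 - 1.5Pb = -371 + 6Pb, so Pb = 97.
Sellers receive Ps = 97 + 25 = 122; Q' = 356.5 − 1.5·97 = 211.
Buyers' price falls by P* − Pb = 117 − 97 = 20; sellers' price rises by Ps − P* = 122 − 117 = 5.
So producers capture 5/25 = 0.2 of each unit of subsidy.

Producer share = 0.2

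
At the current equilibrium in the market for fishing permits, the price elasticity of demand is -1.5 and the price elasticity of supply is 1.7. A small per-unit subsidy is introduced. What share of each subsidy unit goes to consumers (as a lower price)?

Consumer share = 0.53125

For a small subsidy around the equilibrium, the benefit split depends on the relative slopes, which at a point are proportional to the elasticities.
Buyer share = εs/(εs + |εd|) = 1.7/(1.7 + 1.5) = 0.53125; seller share = |εd|/(εs + |εd|) = 0.46875.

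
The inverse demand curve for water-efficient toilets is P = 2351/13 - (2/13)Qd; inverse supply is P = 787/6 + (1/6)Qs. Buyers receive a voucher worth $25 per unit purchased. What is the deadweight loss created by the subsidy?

Deadweight loss = $975

Pre-subsidy: 2351/13 - (2/13)Q = 787/6 + (1/6)Q gives Q* = 155 and P* = 157.
With the rebate, buyers effectively pay Pb = Ps − 25, where Ps is the price sellers receive.
On the curves, Pb = 2351/13 - (2/13)Q and Ps = 787/6 + (1/6)Q; the wedge Ps − Pb = 25 gives 787/6 + (1/6)Q − (2351/13 - (2/13)Q) = 25, so Q' = 233.
Then Pb = 2351/13 − (2/13)·233 = 145 and Ps = 787/6 + (1/6)·233 = 170.
The subsidy expands output by 233 − 155 = 78 past the efficient level; on those units the gap between marginal cost and willingness to pay runs from 0 up to 25.
DWL = ½ × 25 × 78 = 975.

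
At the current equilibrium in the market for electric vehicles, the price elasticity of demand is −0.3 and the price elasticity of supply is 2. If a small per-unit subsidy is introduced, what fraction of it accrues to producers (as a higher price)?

Producer share = 3/23

For a small subsidy around the equilibrium, the benefit split depends on the relative slopes, which at a point are proportional to the elasticities.
Buyer share = εs/(εs + |εd|) = 2/(2 + 0.3) = 20/23; seller share = |εd|/(εs + |εd|) = 3/23.
So producers capture 3/23 of the subsidy.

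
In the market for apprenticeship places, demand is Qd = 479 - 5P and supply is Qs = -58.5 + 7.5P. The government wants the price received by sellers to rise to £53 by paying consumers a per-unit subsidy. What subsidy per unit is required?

Required subsidy s = £25 per unit

At a seller price of 53, quantity supplied is -58.5 + 7.5·53 = 339.
Buyers absorb 339 only when they pay Pb with 479 − 5·Pb = 339, i.e. Pb = 28.
s = Ps − Pb = 53 − 28 = 25.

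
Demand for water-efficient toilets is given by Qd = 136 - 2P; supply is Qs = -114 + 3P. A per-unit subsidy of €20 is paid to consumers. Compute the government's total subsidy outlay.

Government cost = €1200

Pre-subsidy: 136 - 2P = -114 + 3P gives P* = 50, Q* = 36.
With the rebate, buyers effectively pay Pb = Ps − 20, where Ps is the price sellers receive.
Demand in terms of Ps becomes Qd = 136 − 2(Ps − 20) = 176 - 2Ps. Setting this equal to supply: 176 - 2Ps = -114 + 3Ps, so Ps = 58.
Buyers pay Pb = 58 − 20 = 38; Q' = -114 + 3·58 = 60.
Government outlay = subsidy × quantity = 20 × 60 = 1200.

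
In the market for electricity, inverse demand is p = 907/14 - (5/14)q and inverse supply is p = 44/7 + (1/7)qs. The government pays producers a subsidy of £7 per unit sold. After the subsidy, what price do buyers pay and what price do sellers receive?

Pre-subsidy: 907/14 - (5/14)q = 44/7 + (1/7)q gives q* = 117 and p* = 23.
With the subsidy, sellers receive ps = pb + 7 for each unit, where pb is the price buyers pay.
On the curves, pb = 907/14 - (5/14)q and ps = 44/7 + (1/7)q; the wedge ps − pb = 7 gives 44/7 + (1/7)q − (907/14 - (5/14)q) = 7, so q' = 131.
Then pb = 907/14 − (5/14)·131 = 18 and ps = 44/7 + (1/7)·131 = 25.

Buyers pay £18; sellers receive £25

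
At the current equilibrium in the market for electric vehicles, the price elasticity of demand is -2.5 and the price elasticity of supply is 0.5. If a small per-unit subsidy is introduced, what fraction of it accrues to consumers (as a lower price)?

Consumer share = 1/6

For a small subsidy around the equilibrium, the benefit split depends on the relative slopes, which at a point are proportional to the elasticities.
Buyer share = εs/(εs + |εd|) = 0.5/(0.5 + 2.5) = 1/6; seller share = |εd|/(εs + |εd|) = 5/6.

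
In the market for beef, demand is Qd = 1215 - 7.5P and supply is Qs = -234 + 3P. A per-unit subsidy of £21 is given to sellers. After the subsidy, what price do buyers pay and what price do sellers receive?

Buyers pay £132; sellers receive £153

Pre-subsidy: 1215 - 7.5P = -234 + 3P gives P* = 138, Q* = 180.
With the subsidy, sellers receive Ps = Pb + 21 for each unit, where Pb is the price buyers pay.
Supply in terms of Pb becomes Qs = -234 + 3(Pb + 21) = -171 + 3Pb. Setting this equal to demand: 1215 - 7.5Pb = -171 + 3Pb, so Pb = 132.
Sellers receive Ps = 132 + 21 = 153; Q' = 1215 − 7.5·132 = 225.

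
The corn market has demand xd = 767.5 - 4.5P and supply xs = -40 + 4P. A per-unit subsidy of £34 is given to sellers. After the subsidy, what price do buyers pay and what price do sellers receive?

Pre-subsidy: 767.5 - 4.5P = -40 + 4P gives P* = 95, x* = 340.
With the subsidy, sellers receive Ps = Pb + 34 for each unit, where Pb is the price buyers pay.
Supply in terms of Pb becomes xs = -40 + 4(Pb + 34) = 96 + 4Pb. Setting this equal to demand: 767.5 - 4.5Pb = 96 + 4Pb, so Pb = 79.
Sellers receive Ps = 79 + 34 = 113; x' = 767.5 − 4.5·79 = 412.

Buyers pay £79; sellers receive £113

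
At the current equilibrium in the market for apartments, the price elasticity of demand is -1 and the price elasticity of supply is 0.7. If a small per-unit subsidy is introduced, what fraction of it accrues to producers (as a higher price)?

For a small subsidy around the equilibrium, the benefit split depends on the relative slopes, which at a point are proportional to the elasticities.
Buyer share = εs/(εs + |εd|) = 0.7/(0.7 + 1) = 7/17; seller share = |εd|/(εs + |εd|) = 10/17.
So producers capture 10/17 of the subsidy.

Producer share = 10/17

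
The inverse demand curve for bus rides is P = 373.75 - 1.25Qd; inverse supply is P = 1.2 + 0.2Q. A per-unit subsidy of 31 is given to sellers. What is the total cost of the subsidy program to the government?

Government cost = 250201/29

Pre-subsidy: 373.75 - 1.25Q = 1.2 + 0.2Q gives Q* = 7451/29 and P* = 1525/29.
With the subsidy, sellers receive Ps = Pb + 31 for each unit, where Pb is the price buyers pay.
On the curves, Pb = 373.75 - 1.25Q and Ps = 1.2 + 0.2Q; the wedge Ps − Pb = 31 gives 1.2 + 0.2Q − (373.75 - 1.25Q) = 31, so Q' = 8071/29.
Then Pb = 373.75 − 1.25·(8071/29) = 750/29 and Ps = 1.2 + 0.2·(8071/29) = 1649/29.
Government outlay = subsidy × quantity = 31 × 8071/29 = 250201/29.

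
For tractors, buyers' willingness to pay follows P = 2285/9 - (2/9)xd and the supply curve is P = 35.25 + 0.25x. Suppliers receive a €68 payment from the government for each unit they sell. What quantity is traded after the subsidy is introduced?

x' = 607

Pre-subsidy: 2285/9 - (2/9)x = 35.25 + 0.25x gives x* = 463 and P* = 151.
With the subsidy, sellers receive Ps = Pb + 68 for each unit, where Pb is the price buyers pay.
On the curves, Pb = 2285/9 - (2/9)x and Ps = 35.25 + 0.25x; the wedge Ps − Pb = 68 gives 35.25 + 0.25x − (2285/9 - (2/9)x) = 68, so x' = 607.
Then Pb = 2285/9 − (2/9)·607 = 119 and Ps = 35.25 + 0.25·607 = 187.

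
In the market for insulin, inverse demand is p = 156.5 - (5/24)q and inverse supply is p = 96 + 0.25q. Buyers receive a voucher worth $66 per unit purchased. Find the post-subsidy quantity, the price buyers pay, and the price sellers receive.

q' = 276; buyers pay $99; sellers receive $165

Pre-subsidy: 156.5 - (5/24)q = 96 + 0.25q gives q* = 132 and p* = 129.
With the rebate, buyers effectively pay pb = ps − 66, where ps is the price sellers receive.
On the curves, pb = 156.5 - (5/24)q and ps = 96 + 0.25q; the wedge ps − pb = 66 gives 96 + 0.25q − (156.5 - (5/24)q) = 66, so q' = 276.
Then pb = 156.5 − (5/24)·276 = 99 and ps = 96 + 0.25·276 = 165.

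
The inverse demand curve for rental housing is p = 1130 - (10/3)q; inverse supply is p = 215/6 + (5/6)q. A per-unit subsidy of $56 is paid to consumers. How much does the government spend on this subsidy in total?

Government cost = $15458.24

Pre-subsidy: 1130 - (10/3)q = 215/6 + (5/6)q gives q* = 262.6 and p* = 764/3.
With the rebate, buyers effectively pay pb = ps − 56, where ps is the price sellers receive.
On the curves, pb = 1130 - (10/3)q and ps = 215/6 + (5/6)q; the wedge ps − pb = 56 gives 215/6 + (5/6)q − (1130 - (10/3)q) = 56, so q' = 276.04.
Then pb = 1130 − (10/3)·276.04 = 3148/15 and ps = 215/6 + (5/6)·276.04 = 3988/15.
Government outlay = subsidy × quantity = 56 × 276.04 = 15458.24.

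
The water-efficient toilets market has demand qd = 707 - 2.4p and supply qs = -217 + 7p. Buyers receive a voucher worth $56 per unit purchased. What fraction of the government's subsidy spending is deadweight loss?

Pre-subsidy: 707 - 2.4p = -217 + 7p gives p* = 4620/47, q* = 22141/47.
With the rebate, buyers effectively pay pb = ps − 56, where ps is the price sellers receive.
Demand in terms of ps becomes qd = 707 − 2.4(ps − 56) = 841.4 - 2.4ps. Setting this equal to supply: 841.4 - 2.4ps = -217 + 7ps, so ps = 5292/47.
Buyers pay pb = 5292/47 − 56 = 2660/47; q' = -217 + 7·(5292/47) = 26845/47.
ΔCS = ½(22141/47 + 26845/47)(4620/47 − 2660/47) = 48006280/2209; ΔPS = ½(22141/47 + 26845/47)(5292/47 − 4620/47) = 16459296/2209.
Government spending = 56 × 26845/47 = 1503320/47.
DWL = ½ × 56 × (26845/47 − 22141/47) = 131712/47; fraction = (131712/47) / (1503320/47) = 336/3835.

DWL / government spending = 336/3835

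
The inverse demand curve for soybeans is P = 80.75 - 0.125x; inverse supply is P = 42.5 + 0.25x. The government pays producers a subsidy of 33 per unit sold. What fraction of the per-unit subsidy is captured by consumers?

Consumer share = 1/3

Pre-subsidy: 80.75 - 0.125x = 42.5 + 0.25x gives x* = 102 and P* = 68.
With the subsidy, sellers receive Ps = Pb + 33 for each unit, where Pb is the price buyers pay.
On the curves, Pb = 80.75 - 0.125x and Ps = 42.5 + 0.25x; the wedge Ps − Pb = 33 gives 42.5 + 0.25x − (80.75 - 0.125x) = 33, so x' = 190.
Then Pb = 80.75 − 0.125·190 = 57 and Ps = 42.5 + 0.25·190 = 90.
Buyers' price falls by P* − Pb = 68 − 57 = 11; sellers' price rises by Ps − P* = 90 − 68 = 22.
So consumers capture 11/33 = 1/3 of each unit of subsidy.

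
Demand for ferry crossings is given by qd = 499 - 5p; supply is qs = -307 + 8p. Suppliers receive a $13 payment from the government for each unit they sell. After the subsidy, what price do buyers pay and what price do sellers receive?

Buyers pay $54; sellers receive $67

Pre-subsidy: 499 - 5p = -307 + 8p gives p* = 62, q* = 189.
With the subsidy, sellers receive ps = pb + 13 for each unit, where pb is the price buyers pay.
Supply in terms of pb becomes qs = -307 + 8(pb + 13) = -203 + 8pb. Setting this equal to demand: 499 - 5pb = -203 + 8pb, so pb = 54.
Sellers receive ps = 54 + 13 = 67; q' = 499 − 5·54 = 229.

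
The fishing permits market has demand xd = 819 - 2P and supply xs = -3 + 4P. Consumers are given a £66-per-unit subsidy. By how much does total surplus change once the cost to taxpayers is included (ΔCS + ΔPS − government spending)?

Pre-subsidy: 819 - 2P = -3 + 4P gives P* = 137, x* = 545.
With the rebate, buyers effectively pay Pb = Ps − 66, where Ps is the price sellers receive.
Demand in terms of Ps becomes xd = 819 − 2(Ps − 66) = 951 - 2Ps. Setting this equal to supply: 951 - 2Ps = -3 + 4Ps, so Ps = 159.
Buyers pay Pb = 159 − 66 = 93; x' = -3 + 4·159 = 633.
ΔCS = ½(545 + 633)(137 − 93) = 25916; ΔPS = ½(545 + 633)(159 − 137) = 12958.
Government spending = 66 × 633 = 41778.
Net change = 25916 + 12958 − 41778 = -2904. The loss equals the DWL triangle ½·66·88.

Net change in total surplus = -£2904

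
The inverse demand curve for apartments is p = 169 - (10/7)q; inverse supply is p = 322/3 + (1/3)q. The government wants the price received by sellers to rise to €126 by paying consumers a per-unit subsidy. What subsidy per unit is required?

Required subsidy s = €37 per unit

At a seller price of 126, quantity supplied is -322 + 3·126 = 56.
Buyers absorb 56 only when they pay pb = 169 − (10/7)·56 = 89.
s = ps − pb = 126 − 89 = 37.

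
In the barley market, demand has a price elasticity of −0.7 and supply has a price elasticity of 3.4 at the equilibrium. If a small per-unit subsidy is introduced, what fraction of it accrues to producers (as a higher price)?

For a small subsidy around the equilibrium, the benefit split depends on the relative slopes, which at a point are proportional to the elasticities.
Buyer share = εs/(εs + |εd|) = 3.4/(3.4 + 0.7) = 34/41; seller share = |εd|/(εs + |εd|) = 7/41.
So producers capture 7/41 of the subsidy.

Producer share = 7/41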